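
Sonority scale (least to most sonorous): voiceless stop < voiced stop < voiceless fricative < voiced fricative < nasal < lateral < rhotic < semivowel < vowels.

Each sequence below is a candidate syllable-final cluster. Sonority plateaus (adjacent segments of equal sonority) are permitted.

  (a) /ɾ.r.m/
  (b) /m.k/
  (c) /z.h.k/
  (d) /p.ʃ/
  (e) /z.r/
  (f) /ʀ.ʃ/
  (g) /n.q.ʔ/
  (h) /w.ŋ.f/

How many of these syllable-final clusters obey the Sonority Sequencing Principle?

(a) 7-7-5 → obeys
(b) 5-1 → obeys
(c) 4-3-1 → obeys
(d) 1-3 → violates
(e) 4-7 → violates
(f) 7-3 → obeys
(g) 5-1-1 → obeys
(h) 8-5-3 → obeys

6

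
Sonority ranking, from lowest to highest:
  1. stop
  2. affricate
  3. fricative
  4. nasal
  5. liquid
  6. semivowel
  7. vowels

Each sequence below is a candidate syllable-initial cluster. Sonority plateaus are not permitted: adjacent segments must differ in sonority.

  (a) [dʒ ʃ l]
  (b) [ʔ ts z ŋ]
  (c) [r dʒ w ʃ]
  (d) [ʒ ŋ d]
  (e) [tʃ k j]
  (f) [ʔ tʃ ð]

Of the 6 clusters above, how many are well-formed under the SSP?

3

(a) 2-3-5 → obeys
(b) 1-2-3-4 → obeys
(c) 5-2-6-3 → violates
(d) 3-4-1 → violates
(e) 2-1-6 → violates
(f) 1-2-3 → obeys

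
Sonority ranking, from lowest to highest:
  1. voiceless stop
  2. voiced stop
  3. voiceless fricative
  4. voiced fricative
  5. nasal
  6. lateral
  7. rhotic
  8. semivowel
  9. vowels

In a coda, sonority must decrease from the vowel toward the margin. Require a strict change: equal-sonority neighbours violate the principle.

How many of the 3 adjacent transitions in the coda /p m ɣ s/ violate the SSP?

1

/p/ — voiceless stop, sonority 1.
/m/ — nasal, sonority 5.
/ɣ/ — voiced fricative, sonority 4.
/s/ — voiceless fricative, sonority 3.
/p/→/m/: 1→5 (does not fall) — violation.
/m/→/ɣ/: 5→4 (falls) — ok.
/ɣ/→/s/: 4→3 (falls) — ok.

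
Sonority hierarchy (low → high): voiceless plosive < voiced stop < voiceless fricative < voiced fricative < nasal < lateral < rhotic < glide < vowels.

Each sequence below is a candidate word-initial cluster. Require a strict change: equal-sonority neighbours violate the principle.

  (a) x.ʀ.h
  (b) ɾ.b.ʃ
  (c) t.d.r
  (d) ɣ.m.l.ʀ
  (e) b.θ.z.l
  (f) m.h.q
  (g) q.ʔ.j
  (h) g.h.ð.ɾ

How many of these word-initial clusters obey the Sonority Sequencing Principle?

(a) x.ʀ.h: profile 3-7-3 — violates.
(b) ɾ.b.ʃ: profile 7-2-3 — violates.
(c) t.d.r: profile 1-2-7 — obeys.
(d) ɣ.m.l.ʀ: profile 4-5-6-7 — obeys.
(e) b.θ.z.l: profile 2-3-4-6 — obeys.
(f) m.h.q: profile 5-3-1 — violates.
(g) q.ʔ.j: profile 1-1-8 — violates.
(h) g.h.ð.ɾ: profile 2-3-4-7 — obeys.

4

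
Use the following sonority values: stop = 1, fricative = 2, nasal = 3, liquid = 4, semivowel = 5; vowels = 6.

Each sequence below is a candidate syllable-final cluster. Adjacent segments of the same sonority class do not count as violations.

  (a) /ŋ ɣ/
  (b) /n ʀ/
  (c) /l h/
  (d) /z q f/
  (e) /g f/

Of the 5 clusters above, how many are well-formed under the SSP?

(a) 3-2 → obeys
(b) 3-4 → violates
(c) 4-2 → obeys
(d) 2-1-2 → violates
(e) 1-2 → violates

2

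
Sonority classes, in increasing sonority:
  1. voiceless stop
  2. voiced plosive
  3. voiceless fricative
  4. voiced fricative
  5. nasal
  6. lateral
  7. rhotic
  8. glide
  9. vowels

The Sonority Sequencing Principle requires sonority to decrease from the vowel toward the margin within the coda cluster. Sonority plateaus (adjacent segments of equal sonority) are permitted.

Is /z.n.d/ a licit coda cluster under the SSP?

no

/z/ — voiced fricative, sonority 4.
/n/ — nasal, sonority 5.
/d/ — voiced plosive, sonority 2.
The profile is 4-5-2. Between /z/ (4) and /n/ (5) sonority does not fall, so the cluster violates the SSP.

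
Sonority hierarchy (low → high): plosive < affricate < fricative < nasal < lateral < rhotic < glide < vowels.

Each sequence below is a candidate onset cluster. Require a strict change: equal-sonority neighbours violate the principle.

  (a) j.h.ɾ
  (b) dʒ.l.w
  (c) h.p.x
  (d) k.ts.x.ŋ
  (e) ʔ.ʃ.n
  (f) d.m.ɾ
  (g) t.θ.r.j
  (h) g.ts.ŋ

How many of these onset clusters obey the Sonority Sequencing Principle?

(a) sonority 7-3-6: ill-formed.
(b) sonority 2-5-7: well-formed.
(c) sonority 3-1-3: ill-formed.
(d) sonority 1-2-3-4: well-formed.
(e) sonority 1-3-4: well-formed.
(f) sonority 1-4-6: well-formed.
(g) sonority 1-3-6-7: well-formed.
(h) sonority 1-2-4: well-formed.

6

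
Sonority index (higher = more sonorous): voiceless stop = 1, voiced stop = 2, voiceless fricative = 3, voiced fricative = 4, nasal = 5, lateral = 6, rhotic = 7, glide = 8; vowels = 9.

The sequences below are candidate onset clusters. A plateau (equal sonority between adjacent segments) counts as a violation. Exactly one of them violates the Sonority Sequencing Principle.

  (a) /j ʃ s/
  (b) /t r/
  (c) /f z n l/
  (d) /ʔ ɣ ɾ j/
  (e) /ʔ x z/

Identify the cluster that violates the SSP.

(a) 8-3-3 → violates
(b) 1-7 → obeys
(c) 3-4-5-6 → obeys
(d) 1-4-7-8 → obeys
(e) 1-3-4 → obeys

a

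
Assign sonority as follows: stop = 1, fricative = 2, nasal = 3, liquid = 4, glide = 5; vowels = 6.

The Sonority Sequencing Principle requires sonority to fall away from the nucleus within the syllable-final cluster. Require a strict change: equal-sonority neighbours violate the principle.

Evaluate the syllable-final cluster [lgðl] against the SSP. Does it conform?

no

/l/ — liquid, sonority 4.
/g/ — stop, sonority 1.
/ð/ — fricative, sonority 2.
/l/ — liquid, sonority 4.
The profile is 4-1-2-4. Between /g/ (1) and /ð/ (2) sonority does not fall, so the cluster violates the SSP.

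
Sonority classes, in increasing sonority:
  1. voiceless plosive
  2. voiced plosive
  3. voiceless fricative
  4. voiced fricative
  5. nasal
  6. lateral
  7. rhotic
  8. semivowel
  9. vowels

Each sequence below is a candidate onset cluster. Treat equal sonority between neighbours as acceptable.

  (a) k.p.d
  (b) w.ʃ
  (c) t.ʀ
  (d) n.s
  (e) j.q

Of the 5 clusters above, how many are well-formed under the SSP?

(a) k.p.d: profile 1-1-2 — obeys.
(b) w.ʃ: profile 8-3 — violates.
(c) t.ʀ: profile 1-7 — obeys.
(d) n.s: profile 5-3 — violates.
(e) j.q: profile 8-1 — violates.

2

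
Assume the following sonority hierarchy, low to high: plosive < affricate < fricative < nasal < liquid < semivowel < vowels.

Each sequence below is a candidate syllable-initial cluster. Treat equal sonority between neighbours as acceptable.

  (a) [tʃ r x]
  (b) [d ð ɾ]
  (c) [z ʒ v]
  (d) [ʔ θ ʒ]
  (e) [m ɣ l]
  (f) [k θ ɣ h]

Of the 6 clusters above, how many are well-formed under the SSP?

(a) 2-5-3 → violates
(b) 1-3-5 → obeys
(c) 3-3-3 → obeys
(d) 1-3-3 → obeys
(e) 4-3-5 → violates
(f) 1-3-3-3 → obeys

4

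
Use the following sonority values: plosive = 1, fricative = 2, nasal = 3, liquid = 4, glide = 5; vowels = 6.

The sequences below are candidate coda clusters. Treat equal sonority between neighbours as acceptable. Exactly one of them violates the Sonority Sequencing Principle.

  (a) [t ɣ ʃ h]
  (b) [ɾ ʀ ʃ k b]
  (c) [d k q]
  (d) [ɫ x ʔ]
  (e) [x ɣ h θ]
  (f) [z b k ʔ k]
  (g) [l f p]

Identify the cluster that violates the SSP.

(a) sonority 1-2-2-2: ill-formed.
(b) sonority 4-4-2-1-1: well-formed.
(c) sonority 1-1-1: well-formed.
(d) sonority 4-2-1: well-formed.
(e) sonority 2-2-2-2: well-formed.
(f) sonority 2-1-1-1-1: well-formed.
(g) sonority 4-2-1: well-formed.

a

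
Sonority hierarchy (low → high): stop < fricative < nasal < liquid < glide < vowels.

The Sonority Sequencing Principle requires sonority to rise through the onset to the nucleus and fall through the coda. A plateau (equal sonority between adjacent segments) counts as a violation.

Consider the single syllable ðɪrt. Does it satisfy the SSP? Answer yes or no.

yes

Onset: /ð/ is a fricative (sonority 2); then the nucleus /ɪ/ (sonority 6).
Onset profile 2-6 — rises to the nucleus.
Coda: /r/ is a liquid (sonority 4), /t/ is a stop (sonority 1).
Coda profile 6-4-1 — falls from the nucleus.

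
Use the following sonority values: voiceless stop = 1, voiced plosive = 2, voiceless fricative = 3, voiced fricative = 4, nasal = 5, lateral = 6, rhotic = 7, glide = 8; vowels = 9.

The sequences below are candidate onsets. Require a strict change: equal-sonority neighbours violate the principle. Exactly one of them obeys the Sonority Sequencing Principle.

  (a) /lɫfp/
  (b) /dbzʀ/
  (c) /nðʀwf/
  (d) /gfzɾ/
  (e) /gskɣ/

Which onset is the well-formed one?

(a) 6-6-3-1 → violates
(b) 2-2-4-7 → violates
(c) 5-4-7-8-3 → violates
(d) 2-3-4-7 → obeys
(e) 2-3-1-4 → violates

d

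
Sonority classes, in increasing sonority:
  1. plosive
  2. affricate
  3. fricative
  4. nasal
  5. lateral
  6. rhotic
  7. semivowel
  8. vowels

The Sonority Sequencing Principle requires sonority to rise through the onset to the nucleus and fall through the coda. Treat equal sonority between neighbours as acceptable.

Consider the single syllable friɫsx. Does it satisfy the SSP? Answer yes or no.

Onset: /f/ is a fricative (sonority 3), /r/ is a rhotic (sonority 6); then the nucleus /i/ (sonority 8).
Onset profile 3-6-8 — rises to the nucleus.
Coda: /ɫ/ is a lateral (sonority 5), /s/ is a fricative (sonority 3), /x/ is a fricative (sonority 3).
Coda profile 8-5-3-3 — falls from the nucleus.

yes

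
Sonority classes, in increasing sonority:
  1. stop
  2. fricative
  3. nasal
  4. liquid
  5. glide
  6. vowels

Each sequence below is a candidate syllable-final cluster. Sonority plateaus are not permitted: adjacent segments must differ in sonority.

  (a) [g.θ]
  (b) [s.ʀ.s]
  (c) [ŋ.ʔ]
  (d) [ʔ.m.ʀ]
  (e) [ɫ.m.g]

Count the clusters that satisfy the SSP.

2

(a) sonority 1-2: ill-formed.
(b) sonority 2-4-2: ill-formed.
(c) sonority 3-1: well-formed.
(d) sonority 1-3-4: ill-formed.
(e) sonority 4-3-1: well-formed.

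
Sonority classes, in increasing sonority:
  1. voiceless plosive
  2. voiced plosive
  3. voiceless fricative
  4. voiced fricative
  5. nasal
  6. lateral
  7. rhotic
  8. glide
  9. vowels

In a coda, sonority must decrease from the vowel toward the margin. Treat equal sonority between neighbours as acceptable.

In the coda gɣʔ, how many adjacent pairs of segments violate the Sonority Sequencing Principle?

1

/g/: voiced plosive = 2.
/ɣ/: voiced fricative = 4.
/ʔ/: voiceless plosive = 1.
/g/→/ɣ/: 2→4 (does not fall) — violation.
/ɣ/→/ʔ/: 4→1 (falls) — ok.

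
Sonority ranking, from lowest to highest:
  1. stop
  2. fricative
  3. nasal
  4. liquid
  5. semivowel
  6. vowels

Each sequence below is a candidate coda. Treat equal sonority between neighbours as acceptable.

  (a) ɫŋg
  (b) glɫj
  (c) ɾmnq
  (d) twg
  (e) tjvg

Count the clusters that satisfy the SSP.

2

(a) ɫŋg: profile 4-3-1 — obeys.
(b) glɫj: profile 1-4-4-5 — violates.
(c) ɾmnq: profile 4-3-3-1 — obeys.
(d) twg: profile 1-5-1 — violates.
(e) tjvg: profile 1-5-2-1 — violates.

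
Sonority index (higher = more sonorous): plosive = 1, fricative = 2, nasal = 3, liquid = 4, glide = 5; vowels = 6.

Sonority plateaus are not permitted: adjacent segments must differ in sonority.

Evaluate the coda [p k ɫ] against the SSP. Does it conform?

/p/: plosive = 1.
/k/: plosive = 1.
/ɫ/: liquid = 4.
The profile is 1-1-4. Between /p/ (1) and /k/ (1) sonority does not fall, so the cluster violates the SSP.

no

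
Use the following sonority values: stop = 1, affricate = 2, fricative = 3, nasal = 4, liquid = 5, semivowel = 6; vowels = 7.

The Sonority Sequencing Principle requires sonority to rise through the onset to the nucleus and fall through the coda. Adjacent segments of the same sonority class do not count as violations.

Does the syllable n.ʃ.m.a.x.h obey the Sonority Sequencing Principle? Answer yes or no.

Onset: /n/ is a nasal (sonority 4), /ʃ/ is a fricative (sonority 3), /m/ is a nasal (sonority 4); then the nucleus /a/ (sonority 7).
Onset profile 4-3-4-7 — does not rise throughout.
Coda: /x/ is a fricative (sonority 3), /h/ is a fricative (sonority 3).
Coda profile 7-3-3 — falls from the nucleus.

no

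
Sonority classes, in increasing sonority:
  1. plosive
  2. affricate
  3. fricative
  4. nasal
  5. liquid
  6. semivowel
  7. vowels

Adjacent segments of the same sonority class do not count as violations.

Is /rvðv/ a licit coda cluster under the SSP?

/r/: liquid = 5.
/v/: fricative = 3.
/ð/: fricative = 3.
/v/: fricative = 3.
The profile 5-3-3-3 is non-increasing (plateaus allowed), so the coda cluster satisfies the SSP.

yes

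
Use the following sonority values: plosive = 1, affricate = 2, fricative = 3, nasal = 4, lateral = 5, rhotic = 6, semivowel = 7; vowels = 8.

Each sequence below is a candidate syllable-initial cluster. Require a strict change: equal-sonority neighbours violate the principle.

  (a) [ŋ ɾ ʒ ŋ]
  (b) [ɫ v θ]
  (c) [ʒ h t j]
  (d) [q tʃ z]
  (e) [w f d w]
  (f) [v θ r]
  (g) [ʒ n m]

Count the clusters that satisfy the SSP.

(a) 4-6-3-4 → violates
(b) 5-3-3 → violates
(c) 3-3-1-7 → violates
(d) 1-2-3 → obeys
(e) 7-3-1-7 → violates
(f) 3-3-6 → violates
(g) 3-4-4 → violates

1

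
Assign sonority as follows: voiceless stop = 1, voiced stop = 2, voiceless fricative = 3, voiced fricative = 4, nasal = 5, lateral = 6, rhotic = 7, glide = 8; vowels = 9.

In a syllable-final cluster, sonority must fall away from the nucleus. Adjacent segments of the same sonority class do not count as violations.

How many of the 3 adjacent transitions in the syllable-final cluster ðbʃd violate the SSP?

1

/ð/ — voiced fricative, sonority 4.
/b/ — voiced stop, sonority 2.
/ʃ/ — voiceless fricative, sonority 3.
/d/ — voiced stop, sonority 2.
/ð/→/b/: 4→2 (falls) — ok.
/b/→/ʃ/: 2→3 (does not fall) — violation.
/ʃ/→/d/: 3→2 (falls) — ok.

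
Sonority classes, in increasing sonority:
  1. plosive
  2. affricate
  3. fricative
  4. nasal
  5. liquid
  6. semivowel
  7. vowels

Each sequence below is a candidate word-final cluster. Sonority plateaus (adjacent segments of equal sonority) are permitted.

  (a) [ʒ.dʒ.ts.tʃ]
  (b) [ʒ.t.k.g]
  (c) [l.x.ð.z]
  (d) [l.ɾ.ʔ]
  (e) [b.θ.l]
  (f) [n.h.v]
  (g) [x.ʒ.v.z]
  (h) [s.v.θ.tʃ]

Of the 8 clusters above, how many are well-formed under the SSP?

7

(a) sonority 3-2-2-2: well-formed.
(b) sonority 3-1-1-1: well-formed.
(c) sonority 5-3-3-3: well-formed.
(d) sonority 5-5-1: well-formed.
(e) sonority 1-3-5: ill-formed.
(f) sonority 4-3-3: well-formed.
(g) sonority 3-3-3-3: well-formed.
(h) sonority 3-3-3-2: well-formed.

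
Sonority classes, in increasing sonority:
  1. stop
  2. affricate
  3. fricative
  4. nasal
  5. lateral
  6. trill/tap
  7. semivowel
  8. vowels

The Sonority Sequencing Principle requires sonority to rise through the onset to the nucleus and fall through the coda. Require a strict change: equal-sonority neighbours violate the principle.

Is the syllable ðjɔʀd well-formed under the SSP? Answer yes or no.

yes

Onset: /ð/ is a fricative (sonority 3), /j/ is a semivowel (sonority 7); then the nucleus /ɔ/ (sonority 8).
Onset profile 3-7-8 — rises to the nucleus.
Coda: /ʀ/ is a trill/tap (sonority 6), /d/ is a stop (sonority 1).
Coda profile 8-6-1 — falls from the nucleus.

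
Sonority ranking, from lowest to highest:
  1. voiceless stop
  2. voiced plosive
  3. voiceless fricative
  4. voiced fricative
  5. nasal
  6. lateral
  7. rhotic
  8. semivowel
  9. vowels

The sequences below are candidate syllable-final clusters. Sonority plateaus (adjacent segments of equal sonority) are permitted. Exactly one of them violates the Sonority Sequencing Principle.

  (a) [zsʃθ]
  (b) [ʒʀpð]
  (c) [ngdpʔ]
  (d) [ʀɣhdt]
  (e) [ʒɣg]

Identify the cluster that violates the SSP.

b

(a) 4-3-3-3 → obeys
(b) 4-7-1-4 → violates
(c) 5-2-2-1-1 → obeys
(d) 7-4-3-2-1 → obeys
(e) 4-4-2 → obeys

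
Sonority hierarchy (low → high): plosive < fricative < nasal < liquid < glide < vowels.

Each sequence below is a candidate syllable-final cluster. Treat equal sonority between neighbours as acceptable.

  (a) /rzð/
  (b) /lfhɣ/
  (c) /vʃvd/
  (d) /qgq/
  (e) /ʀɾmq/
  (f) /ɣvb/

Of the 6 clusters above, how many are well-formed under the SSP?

(a) sonority 4-2-2: well-formed.
(b) sonority 4-2-2-2: well-formed.
(c) sonority 2-2-2-1: well-formed.
(d) sonority 1-1-1: well-formed.
(e) sonority 4-4-3-1: well-formed.
(f) sonority 2-2-1: well-formed.

6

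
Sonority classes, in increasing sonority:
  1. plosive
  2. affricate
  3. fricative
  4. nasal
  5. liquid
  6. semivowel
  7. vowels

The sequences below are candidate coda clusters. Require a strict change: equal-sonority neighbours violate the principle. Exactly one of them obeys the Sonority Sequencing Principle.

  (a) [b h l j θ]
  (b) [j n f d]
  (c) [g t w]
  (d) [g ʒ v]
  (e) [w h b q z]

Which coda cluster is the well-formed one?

b

(a) [b h l j θ]: profile 1-3-5-6-3 — violates.
(b) [j n f d]: profile 6-4-3-1 — obeys.
(c) [g t w]: profile 1-1-6 — violates.
(d) [g ʒ v]: profile 1-3-3 — violates.
(e) [w h b q z]: profile 6-3-1-1-3 — violates.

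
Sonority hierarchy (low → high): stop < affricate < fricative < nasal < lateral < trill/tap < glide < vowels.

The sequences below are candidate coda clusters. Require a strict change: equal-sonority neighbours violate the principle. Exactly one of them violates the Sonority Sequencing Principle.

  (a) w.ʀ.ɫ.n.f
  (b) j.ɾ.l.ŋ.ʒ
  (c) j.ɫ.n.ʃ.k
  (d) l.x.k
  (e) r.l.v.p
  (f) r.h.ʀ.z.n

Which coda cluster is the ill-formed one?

(a) sonority 7-6-5-4-3: well-formed.
(b) sonority 7-6-5-4-3: well-formed.
(c) sonority 7-5-4-3-1: well-formed.
(d) sonority 5-3-1: well-formed.
(e) sonority 6-5-3-1: well-formed.
(f) sonority 6-3-6-3-4: ill-formed.

f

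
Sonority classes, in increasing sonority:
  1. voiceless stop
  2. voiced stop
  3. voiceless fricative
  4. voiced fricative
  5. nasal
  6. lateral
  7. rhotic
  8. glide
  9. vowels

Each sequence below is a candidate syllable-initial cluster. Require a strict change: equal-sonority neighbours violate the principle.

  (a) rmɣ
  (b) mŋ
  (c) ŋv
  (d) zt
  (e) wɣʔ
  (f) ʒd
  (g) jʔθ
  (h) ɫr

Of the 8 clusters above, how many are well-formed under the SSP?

1

(a) 7-5-4 → violates
(b) 5-5 → violates
(c) 5-4 → violates
(d) 4-1 → violates
(e) 8-4-1 → violates
(f) 4-2 → violates
(g) 8-1-3 → violates
(h) 6-7 → obeys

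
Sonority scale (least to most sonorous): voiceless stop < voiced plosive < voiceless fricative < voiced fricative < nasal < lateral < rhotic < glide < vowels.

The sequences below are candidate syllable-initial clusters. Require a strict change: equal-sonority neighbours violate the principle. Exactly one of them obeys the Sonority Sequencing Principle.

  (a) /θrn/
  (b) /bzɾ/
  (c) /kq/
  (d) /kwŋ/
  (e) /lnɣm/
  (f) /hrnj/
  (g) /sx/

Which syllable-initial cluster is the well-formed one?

b

(a) 3-7-5 → violates
(b) 2-4-7 → obeys
(c) 1-1 → violates
(d) 1-8-5 → violates
(e) 6-5-4-5 → violates
(f) 3-7-5-8 → violates
(g) 3-3 → violates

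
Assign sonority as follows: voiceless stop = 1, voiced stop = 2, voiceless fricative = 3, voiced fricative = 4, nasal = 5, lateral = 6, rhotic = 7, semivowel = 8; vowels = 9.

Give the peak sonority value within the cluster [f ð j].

8

/f/ — voiceless fricative, sonority 3.
/ð/ — voiced fricative, sonority 4.
/j/ — semivowel, sonority 8.
The maximum is 8.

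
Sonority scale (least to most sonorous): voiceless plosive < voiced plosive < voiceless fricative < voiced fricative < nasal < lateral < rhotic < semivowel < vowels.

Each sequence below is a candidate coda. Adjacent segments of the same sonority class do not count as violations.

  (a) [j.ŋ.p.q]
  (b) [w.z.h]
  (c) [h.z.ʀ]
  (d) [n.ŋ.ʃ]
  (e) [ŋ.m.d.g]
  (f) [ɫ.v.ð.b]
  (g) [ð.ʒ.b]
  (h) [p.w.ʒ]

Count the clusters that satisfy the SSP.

6

(a) 8-5-1-1 → obeys
(b) 8-4-3 → obeys
(c) 3-4-7 → violates
(d) 5-5-3 → obeys
(e) 5-5-2-2 → obeys
(f) 6-4-4-2 → obeys
(g) 4-4-2 → obeys
(h) 1-8-4 → violates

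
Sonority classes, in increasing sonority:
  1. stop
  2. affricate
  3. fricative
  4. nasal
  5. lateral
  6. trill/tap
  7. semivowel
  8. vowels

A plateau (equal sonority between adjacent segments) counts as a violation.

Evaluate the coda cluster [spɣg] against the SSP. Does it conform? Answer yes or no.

no

/s/ is a fricative (sonority 3).
/p/ is a stop (sonority 1).
/ɣ/ is a fricative (sonority 3).
/g/ is a stop (sonority 1).
The profile is 3-1-3-1. Between /p/ (1) and /ɣ/ (3) sonority does not fall, so the cluster violates the SSP.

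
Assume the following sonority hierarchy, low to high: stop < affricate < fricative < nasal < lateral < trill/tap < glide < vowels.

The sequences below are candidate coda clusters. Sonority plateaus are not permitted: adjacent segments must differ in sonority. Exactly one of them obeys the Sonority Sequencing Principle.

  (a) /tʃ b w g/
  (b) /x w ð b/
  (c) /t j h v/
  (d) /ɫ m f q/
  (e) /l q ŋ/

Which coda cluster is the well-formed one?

(a) /tʃ b w g/: profile 2-1-7-1 — violates.
(b) /x w ð b/: profile 3-7-3-1 — violates.
(c) /t j h v/: profile 1-7-3-3 — violates.
(d) /ɫ m f q/: profile 5-4-3-1 — obeys.
(e) /l q ŋ/: profile 5-1-4 — violates.

d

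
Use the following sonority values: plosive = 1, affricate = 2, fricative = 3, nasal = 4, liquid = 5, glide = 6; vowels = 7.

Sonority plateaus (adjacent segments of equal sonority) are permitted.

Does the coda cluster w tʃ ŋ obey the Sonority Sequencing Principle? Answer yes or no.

/w/ — glide, sonority 6.
/tʃ/ — affricate, sonority 2.
/ŋ/ — nasal, sonority 4.
The profile is 6-2-4. Between /tʃ/ (2) and /ŋ/ (4) sonority does not fall, so the cluster violates the SSP.

no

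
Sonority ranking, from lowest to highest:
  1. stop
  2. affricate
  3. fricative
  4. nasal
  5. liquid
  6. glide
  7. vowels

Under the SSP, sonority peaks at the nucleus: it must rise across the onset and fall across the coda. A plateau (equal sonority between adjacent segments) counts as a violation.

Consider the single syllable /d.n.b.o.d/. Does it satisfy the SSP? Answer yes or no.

no

Onset: /d/ is a stop (sonority 1), /n/ is a nasal (sonority 4), /b/ is a stop (sonority 1); then the nucleus /o/ (sonority 7).
Onset profile 1-4-1-7 — does not strictly rise throughout.
Coda: /d/ is a stop (sonority 1).
Coda profile 7-1 — falls from the nucleus.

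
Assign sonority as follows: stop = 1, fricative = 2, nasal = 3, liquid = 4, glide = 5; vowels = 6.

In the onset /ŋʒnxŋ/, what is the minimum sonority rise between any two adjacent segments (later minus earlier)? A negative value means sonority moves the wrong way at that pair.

/ŋ/ is a nasal (sonority 3).
/ʒ/ is a fricative (sonority 2).
/n/ is a nasal (sonority 3).
/x/ is a fricative (sonority 2).
/ŋ/ is a nasal (sonority 3).
/ŋ/→/ʒ/: change -1.
/ʒ/→/n/: change +1.
/n/→/x/: change -1.
/x/→/ŋ/: change +1.
Minimum = -1.

-1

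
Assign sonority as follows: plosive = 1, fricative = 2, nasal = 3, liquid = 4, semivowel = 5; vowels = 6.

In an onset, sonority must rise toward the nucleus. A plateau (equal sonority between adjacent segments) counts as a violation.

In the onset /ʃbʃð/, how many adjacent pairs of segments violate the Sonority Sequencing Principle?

/ʃ/ is a fricative (sonority 2).
/b/ is a plosive (sonority 1).
/ʃ/ is a fricative (sonority 2).
/ð/ is a fricative (sonority 2).
/ʃ/→/b/: 2→1 (does not rise) — violation.
/b/→/ʃ/: 1→2 (rises) — ok.
/ʃ/→/ð/: 2→2 (plateau) — violation.

2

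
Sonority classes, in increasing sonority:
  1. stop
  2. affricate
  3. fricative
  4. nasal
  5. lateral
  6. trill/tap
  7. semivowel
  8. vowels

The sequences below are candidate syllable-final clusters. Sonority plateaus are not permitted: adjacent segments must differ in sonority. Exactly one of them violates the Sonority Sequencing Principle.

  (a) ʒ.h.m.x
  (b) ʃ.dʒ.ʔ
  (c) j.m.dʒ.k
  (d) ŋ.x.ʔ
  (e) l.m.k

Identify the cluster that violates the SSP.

a

(a) ʒ.h.m.x: profile 3-3-4-3 — violates.
(b) ʃ.dʒ.ʔ: profile 3-2-1 — obeys.
(c) j.m.dʒ.k: profile 7-4-2-1 — obeys.
(d) ŋ.x.ʔ: profile 4-3-1 — obeys.
(e) l.m.k: profile 5-4-1 — obeys.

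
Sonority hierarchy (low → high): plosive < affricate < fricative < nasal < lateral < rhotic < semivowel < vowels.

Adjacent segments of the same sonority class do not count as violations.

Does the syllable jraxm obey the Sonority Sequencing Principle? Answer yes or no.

no

Onset: /j/ is a semivowel (sonority 7), /r/ is a rhotic (sonority 6); then the nucleus /a/ (sonority 8).
Onset profile 7-6-8 — does not rise throughout.
Coda: /x/ is a fricative (sonority 3), /m/ is a nasal (sonority 4).
Coda profile 8-3-4 — does not fall throughout.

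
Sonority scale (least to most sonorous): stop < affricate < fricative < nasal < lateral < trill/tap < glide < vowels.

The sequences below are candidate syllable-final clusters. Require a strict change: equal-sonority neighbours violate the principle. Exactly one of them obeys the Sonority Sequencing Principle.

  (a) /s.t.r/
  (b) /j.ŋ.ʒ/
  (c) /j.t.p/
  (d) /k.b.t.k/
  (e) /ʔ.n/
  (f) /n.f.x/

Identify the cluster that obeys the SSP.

b

(a) 3-1-6 → violates
(b) 7-4-3 → obeys
(c) 7-1-1 → violates
(d) 1-1-1-1 → violates
(e) 1-4 → violates
(f) 4-3-3 → violates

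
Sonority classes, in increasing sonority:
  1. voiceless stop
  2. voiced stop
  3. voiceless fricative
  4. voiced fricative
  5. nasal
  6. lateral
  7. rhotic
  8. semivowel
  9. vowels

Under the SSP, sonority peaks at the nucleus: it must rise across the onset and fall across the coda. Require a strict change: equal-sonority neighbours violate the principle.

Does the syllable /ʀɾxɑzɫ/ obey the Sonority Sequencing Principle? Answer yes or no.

no

Onset: /ʀ/ is a rhotic (sonority 7), /ɾ/ is a rhotic (sonority 7), /x/ is a voiceless fricative (sonority 3); then the nucleus /ɑ/ (sonority 9).
Onset profile 7-7-3-9 — does not strictly rise throughout.
Coda: /z/ is a voiced fricative (sonority 4), /ɫ/ is a lateral (sonority 6).
Coda profile 9-4-6 — does not strictly fall throughout.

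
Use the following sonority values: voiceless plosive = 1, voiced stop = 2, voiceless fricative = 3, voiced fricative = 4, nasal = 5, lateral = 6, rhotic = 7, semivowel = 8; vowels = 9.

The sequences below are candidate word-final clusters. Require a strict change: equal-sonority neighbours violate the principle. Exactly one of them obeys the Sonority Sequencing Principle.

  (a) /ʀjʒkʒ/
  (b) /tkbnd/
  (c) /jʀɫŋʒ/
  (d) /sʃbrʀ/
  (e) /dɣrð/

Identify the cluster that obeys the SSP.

(a) /ʀjʒkʒ/: profile 7-8-4-1-4 — violates.
(b) /tkbnd/: profile 1-1-2-5-2 — violates.
(c) /jʀɫŋʒ/: profile 8-7-6-5-4 — obeys.
(d) /sʃbrʀ/: profile 3-3-2-7-7 — violates.
(e) /dɣrð/: profile 2-4-7-4 — violates.

c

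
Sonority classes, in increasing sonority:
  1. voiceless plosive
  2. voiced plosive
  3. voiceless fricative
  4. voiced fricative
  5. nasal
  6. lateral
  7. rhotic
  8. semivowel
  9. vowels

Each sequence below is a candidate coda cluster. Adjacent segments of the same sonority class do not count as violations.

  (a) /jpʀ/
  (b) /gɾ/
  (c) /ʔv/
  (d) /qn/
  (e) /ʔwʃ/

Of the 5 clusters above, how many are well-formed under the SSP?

(a) 8-1-7 → violates
(b) 2-7 → violates
(c) 1-4 → violates
(d) 1-5 → violates
(e) 1-8-3 → violates

0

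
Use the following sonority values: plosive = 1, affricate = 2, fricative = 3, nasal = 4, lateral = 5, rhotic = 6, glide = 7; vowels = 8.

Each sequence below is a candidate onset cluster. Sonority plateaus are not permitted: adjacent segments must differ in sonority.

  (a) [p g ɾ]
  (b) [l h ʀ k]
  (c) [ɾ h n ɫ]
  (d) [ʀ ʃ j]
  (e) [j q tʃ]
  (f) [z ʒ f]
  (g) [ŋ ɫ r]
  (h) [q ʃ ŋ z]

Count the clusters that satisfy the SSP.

(a) [p g ɾ]: profile 1-1-6 — violates.
(b) [l h ʀ k]: profile 5-3-6-1 — violates.
(c) [ɾ h n ɫ]: profile 6-3-4-5 — violates.
(d) [ʀ ʃ j]: profile 6-3-7 — violates.
(e) [j q tʃ]: profile 7-1-2 — violates.
(f) [z ʒ f]: profile 3-3-3 — violates.
(g) [ŋ ɫ r]: profile 4-5-6 — obeys.
(h) [q ʃ ŋ z]: profile 1-3-4-3 — violates.

1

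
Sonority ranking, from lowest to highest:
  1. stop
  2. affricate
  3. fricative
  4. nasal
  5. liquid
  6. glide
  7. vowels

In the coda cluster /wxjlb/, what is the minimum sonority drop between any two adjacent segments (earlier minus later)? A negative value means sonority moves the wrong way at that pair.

-3

/w/ is a glide (sonority 6).
/x/ is a fricative (sonority 3).
/j/ is a glide (sonority 6).
/l/ is a liquid (sonority 5).
/b/ is a stop (sonority 1).
/w/→/x/: change +3.
/x/→/j/: change -3.
/j/→/l/: change +1.
/l/→/b/: change +4.
Minimum = -3.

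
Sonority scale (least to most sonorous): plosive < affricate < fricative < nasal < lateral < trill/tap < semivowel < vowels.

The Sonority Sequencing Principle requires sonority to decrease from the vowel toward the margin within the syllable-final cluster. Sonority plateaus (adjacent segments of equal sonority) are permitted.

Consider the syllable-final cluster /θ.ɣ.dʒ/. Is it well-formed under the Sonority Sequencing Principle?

yes

/θ/ — fricative, sonority 3.
/ɣ/ — fricative, sonority 3.
/dʒ/ — affricate, sonority 2.
The profile 3-3-2 is non-increasing (plateaus allowed), so the syllable-final cluster satisfies the SSP.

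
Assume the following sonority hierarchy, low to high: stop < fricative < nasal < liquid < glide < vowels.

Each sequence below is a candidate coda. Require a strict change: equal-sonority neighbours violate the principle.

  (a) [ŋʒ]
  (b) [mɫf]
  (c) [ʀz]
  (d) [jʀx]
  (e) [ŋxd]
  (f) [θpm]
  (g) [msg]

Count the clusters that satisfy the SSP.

(a) sonority 3-2: well-formed.
(b) sonority 3-4-2: ill-formed.
(c) sonority 4-2: well-formed.
(d) sonority 5-4-2: well-formed.
(e) sonority 3-2-1: well-formed.
(f) sonority 2-1-3: ill-formed.
(g) sonority 3-2-1: well-formed.

5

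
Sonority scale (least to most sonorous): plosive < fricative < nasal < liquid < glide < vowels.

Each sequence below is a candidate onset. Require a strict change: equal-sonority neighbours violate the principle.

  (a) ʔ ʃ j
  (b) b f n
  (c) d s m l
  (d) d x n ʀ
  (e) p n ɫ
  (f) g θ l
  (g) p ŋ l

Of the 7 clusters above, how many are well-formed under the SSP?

7

(a) 1-2-5 → obeys
(b) 1-2-3 → obeys
(c) 1-2-3-4 → obeys
(d) 1-2-3-4 → obeys
(e) 1-3-4 → obeys
(f) 1-2-4 → obeys
(g) 1-3-4 → obeys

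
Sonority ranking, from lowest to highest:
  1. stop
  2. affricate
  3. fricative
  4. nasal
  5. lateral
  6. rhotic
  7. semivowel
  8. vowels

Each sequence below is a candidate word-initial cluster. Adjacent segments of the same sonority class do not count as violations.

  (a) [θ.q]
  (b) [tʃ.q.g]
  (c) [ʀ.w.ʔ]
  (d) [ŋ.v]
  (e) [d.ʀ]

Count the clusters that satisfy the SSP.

1

(a) sonority 3-1: ill-formed.
(b) sonority 2-1-1: ill-formed.
(c) sonority 6-7-1: ill-formed.
(d) sonority 4-3: ill-formed.
(e) sonority 1-6: well-formed.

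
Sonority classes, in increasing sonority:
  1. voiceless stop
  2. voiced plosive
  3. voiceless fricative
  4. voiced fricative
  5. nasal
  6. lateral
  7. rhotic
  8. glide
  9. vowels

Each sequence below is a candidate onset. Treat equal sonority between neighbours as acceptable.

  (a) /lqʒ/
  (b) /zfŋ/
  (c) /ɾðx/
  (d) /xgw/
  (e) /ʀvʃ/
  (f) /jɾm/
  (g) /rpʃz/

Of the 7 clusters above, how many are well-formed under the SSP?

(a) 6-1-4 → violates
(b) 4-3-5 → violates
(c) 7-4-3 → violates
(d) 3-2-8 → violates
(e) 7-4-3 → violates
(f) 8-7-5 → violates
(g) 7-1-3-4 → violates

0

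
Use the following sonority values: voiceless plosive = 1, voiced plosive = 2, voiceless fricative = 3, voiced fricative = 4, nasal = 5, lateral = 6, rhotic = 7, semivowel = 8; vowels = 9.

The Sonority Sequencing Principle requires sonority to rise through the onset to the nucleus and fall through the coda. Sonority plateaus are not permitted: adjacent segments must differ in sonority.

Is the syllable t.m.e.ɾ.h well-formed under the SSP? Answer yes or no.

Onset: /t/ is a voiceless plosive (sonority 1), /m/ is a nasal (sonority 5); then the nucleus /e/ (sonority 9).
Onset profile 1-5-9 — rises to the nucleus.
Coda: /ɾ/ is a rhotic (sonority 7), /h/ is a voiceless fricative (sonority 3).
Coda profile 9-7-3 — falls from the nucleus.

yes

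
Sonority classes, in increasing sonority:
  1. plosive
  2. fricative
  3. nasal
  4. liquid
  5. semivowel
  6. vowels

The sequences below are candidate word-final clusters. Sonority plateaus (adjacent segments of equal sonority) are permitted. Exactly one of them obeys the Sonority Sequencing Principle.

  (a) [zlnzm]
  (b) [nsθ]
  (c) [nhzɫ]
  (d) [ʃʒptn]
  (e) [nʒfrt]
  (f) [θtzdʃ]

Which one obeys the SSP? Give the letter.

(a) 2-4-3-2-3 → violates
(b) 3-2-2 → obeys
(c) 3-2-2-4 → violates
(d) 2-2-1-1-3 → violates
(e) 3-2-2-4-1 → violates
(f) 2-1-2-1-2 → violates

b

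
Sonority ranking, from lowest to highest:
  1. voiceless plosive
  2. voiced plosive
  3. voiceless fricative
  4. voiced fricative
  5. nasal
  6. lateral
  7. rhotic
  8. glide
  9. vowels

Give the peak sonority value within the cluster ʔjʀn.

/ʔ/: voiceless plosive = 1.
/j/: glide = 8.
/ʀ/: rhotic = 7.
/n/: nasal = 5.
The maximum is 8.

8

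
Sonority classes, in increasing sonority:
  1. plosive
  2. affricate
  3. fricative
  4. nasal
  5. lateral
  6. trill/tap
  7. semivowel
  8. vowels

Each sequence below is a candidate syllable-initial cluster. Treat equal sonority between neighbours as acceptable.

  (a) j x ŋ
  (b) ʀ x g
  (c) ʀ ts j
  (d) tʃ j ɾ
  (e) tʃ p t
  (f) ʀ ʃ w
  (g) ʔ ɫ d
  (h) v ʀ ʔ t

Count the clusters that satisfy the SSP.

(a) sonority 7-3-4: ill-formed.
(b) sonority 6-3-1: ill-formed.
(c) sonority 6-2-7: ill-formed.
(d) sonority 2-7-6: ill-formed.
(e) sonority 2-1-1: ill-formed.
(f) sonority 6-3-7: ill-formed.
(g) sonority 1-5-1: ill-formed.
(h) sonority 3-6-1-1: ill-formed.

0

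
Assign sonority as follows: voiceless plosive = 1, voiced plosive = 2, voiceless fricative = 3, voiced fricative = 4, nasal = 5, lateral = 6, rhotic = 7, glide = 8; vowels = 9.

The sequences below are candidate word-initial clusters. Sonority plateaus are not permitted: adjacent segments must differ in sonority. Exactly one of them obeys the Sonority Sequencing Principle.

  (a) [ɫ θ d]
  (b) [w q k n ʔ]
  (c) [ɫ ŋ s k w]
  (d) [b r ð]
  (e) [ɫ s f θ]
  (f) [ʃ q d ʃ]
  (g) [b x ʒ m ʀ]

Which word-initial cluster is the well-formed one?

g

(a) 6-3-2 → violates
(b) 8-1-1-5-1 → violates
(c) 6-5-3-1-8 → violates
(d) 2-7-4 → violates
(e) 6-3-3-3 → violates
(f) 3-1-2-3 → violates
(g) 2-3-4-5-7 → obeys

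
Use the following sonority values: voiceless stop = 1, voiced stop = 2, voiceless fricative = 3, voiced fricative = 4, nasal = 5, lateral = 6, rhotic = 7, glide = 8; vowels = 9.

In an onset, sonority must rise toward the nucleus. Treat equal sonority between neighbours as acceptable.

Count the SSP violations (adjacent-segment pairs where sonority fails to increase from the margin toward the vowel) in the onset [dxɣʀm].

/d/: voiced stop = 2.
/x/: voiceless fricative = 3.
/ɣ/: voiced fricative = 4.
/ʀ/: rhotic = 7.
/m/: nasal = 5.
/d/→/x/: 2→3 (rises) — ok.
/x/→/ɣ/: 3→4 (rises) — ok.
/ɣ/→/ʀ/: 4→7 (rises) — ok.
/ʀ/→/m/: 7→5 (does not rise) — violation.

1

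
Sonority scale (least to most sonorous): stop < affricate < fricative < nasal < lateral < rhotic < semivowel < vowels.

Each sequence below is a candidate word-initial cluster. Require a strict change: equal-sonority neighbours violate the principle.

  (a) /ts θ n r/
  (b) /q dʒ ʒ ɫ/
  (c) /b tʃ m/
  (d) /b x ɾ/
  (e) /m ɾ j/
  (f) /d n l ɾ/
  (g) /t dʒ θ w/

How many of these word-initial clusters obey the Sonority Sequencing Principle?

7

(a) sonority 2-3-4-6: well-formed.
(b) sonority 1-2-3-5: well-formed.
(c) sonority 1-2-4: well-formed.
(d) sonority 1-3-6: well-formed.
(e) sonority 4-6-7: well-formed.
(f) sonority 1-4-5-6: well-formed.
(g) sonority 1-2-3-7: well-formed.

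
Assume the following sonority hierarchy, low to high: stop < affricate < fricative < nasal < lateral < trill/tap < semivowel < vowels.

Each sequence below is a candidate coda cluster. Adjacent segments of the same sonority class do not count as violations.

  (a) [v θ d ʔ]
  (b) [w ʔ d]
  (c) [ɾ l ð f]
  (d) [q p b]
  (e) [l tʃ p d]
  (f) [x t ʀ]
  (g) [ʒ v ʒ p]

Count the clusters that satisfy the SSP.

6

(a) 3-3-1-1 → obeys
(b) 7-1-1 → obeys
(c) 6-5-3-3 → obeys
(d) 1-1-1 → obeys
(e) 5-2-1-1 → obeys
(f) 3-1-6 → violates
(g) 3-3-3-1 → obeys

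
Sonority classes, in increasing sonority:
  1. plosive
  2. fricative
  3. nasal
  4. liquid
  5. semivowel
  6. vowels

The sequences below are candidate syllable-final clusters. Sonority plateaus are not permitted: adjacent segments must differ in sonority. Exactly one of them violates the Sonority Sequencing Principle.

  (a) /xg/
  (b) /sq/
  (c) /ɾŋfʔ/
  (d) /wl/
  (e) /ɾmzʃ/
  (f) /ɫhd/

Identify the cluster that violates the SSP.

(a) 2-1 → obeys
(b) 2-1 → obeys
(c) 4-3-2-1 → obeys
(d) 5-4 → obeys
(e) 4-3-2-2 → violates
(f) 4-2-1 → obeys

e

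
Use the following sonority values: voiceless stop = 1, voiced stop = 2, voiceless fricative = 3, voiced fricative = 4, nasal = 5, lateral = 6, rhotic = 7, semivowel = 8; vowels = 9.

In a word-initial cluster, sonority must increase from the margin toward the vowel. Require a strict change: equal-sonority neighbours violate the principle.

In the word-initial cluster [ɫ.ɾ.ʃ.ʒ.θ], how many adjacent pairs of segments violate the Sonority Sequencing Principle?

/ɫ/ — lateral, sonority 6.
/ɾ/ — rhotic, sonority 7.
/ʃ/ — voiceless fricative, sonority 3.
/ʒ/ — voiced fricative, sonority 4.
/θ/ — voiceless fricative, sonority 3.
/ɫ/→/ɾ/: 6→7 (rises) — ok.
/ɾ/→/ʃ/: 7→3 (does not rise) — violation.
/ʃ/→/ʒ/: 3→4 (rises) — ok.
/ʒ/→/θ/: 4→3 (does not rise) — violation.

2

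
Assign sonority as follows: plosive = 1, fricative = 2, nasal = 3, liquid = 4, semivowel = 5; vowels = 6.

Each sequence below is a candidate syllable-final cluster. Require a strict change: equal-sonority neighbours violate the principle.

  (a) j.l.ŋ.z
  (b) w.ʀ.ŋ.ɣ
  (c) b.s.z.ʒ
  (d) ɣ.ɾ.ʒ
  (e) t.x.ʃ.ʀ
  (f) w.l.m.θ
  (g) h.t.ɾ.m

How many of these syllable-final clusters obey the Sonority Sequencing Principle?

3

(a) sonority 5-4-3-2: well-formed.
(b) sonority 5-4-3-2: well-formed.
(c) sonority 1-2-2-2: ill-formed.
(d) sonority 2-4-2: ill-formed.
(e) sonority 1-2-2-4: ill-formed.
(f) sonority 5-4-3-2: well-formed.
(g) sonority 2-1-4-3: ill-formed.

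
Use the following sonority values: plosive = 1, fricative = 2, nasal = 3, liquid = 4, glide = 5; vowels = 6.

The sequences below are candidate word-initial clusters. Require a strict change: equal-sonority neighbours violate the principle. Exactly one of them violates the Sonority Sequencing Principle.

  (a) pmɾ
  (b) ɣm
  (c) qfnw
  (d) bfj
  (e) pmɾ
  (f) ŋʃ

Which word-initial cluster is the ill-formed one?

f

(a) pmɾ: profile 1-3-4 — obeys.
(b) ɣm: profile 2-3 — obeys.
(c) qfnw: profile 1-2-3-5 — obeys.
(d) bfj: profile 1-2-5 — obeys.
(e) pmɾ: profile 1-3-4 — obeys.
(f) ŋʃ: profile 3-2 — violates.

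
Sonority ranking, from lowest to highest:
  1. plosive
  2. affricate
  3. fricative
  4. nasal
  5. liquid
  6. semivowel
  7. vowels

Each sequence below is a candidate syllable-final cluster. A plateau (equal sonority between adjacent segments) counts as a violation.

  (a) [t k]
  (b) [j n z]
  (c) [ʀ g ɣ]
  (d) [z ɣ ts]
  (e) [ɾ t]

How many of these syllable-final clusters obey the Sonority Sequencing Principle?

(a) 1-1 → violates
(b) 6-4-3 → obeys
(c) 5-1-3 → violates
(d) 3-3-2 → violates
(e) 5-1 → obeys

2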